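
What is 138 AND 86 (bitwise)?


0b10001010 & 0b1010110 = 0b10 = 2

2


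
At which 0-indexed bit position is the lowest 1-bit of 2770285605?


0b10100101000111110011010000100101. Lowest set bit at position 0

0


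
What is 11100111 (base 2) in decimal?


11100111 in decimal = 231

231


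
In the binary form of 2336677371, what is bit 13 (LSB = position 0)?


0b10001011010001101101110111111011, position 13 = 0

0


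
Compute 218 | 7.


0b11011010 | 0b111 = 0b11011111 = 223

223


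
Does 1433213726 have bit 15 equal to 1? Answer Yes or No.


0b1010101011011010001101100011110, bit 15 = 0. No

No


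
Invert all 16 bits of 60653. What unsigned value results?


60653 ^ 65535 = 4882

4882


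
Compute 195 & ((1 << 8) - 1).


195 & 255 = 195

195


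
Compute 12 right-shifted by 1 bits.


0b1100 >> 1 = 0b110 = 6

6


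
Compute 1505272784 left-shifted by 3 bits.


0b1011001101110001010001111010000 << 3 = 0b1011001101110001010001111010000000 = 12042182272

12042182272


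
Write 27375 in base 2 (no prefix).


27375 = 110101011101111 in binary

110101011101111


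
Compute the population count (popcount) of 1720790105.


0b1100110100100010010110001011001 has 14 set bits

14


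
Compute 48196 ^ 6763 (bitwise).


0b1011110001000100 ^ 0b1101001101011 = 0b1010011000101111 = 42543

42543


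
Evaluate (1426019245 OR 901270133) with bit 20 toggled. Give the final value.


Step 1: 1426019245 | 901270133 = 1979669501
Step 2: 1979669501 ^ (1 << 20) = 1979669501 ^ 1048576 = 1978620925

1978620925


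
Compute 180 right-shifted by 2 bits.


0b10110100 >> 2 = 0b101101 = 45

45


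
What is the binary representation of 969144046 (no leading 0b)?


969144046 = 111001110000111111011011101110 in binary

111001110000111111011011101110


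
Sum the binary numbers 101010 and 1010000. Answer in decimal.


101010 + 1010000 = 1111010 = 122

122


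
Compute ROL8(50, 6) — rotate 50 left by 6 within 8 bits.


Rotate 0b110010 left by 6 (8-bit) = 0b10001100 = 140

140


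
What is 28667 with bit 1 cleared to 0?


28667 & ~(1 << 1) = 28665

28665


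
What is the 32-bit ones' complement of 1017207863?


1017207863 ^ 4294967295 = 3277759432

3277759432


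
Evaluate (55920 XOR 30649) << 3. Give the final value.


Step 1: 55920 ^ 30649 = 44489
Step 2: 44489 << 3 = 355912

355912


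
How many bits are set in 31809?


0b111110001000001 has 7 set bits

7


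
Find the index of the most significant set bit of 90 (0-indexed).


0b1011010. Highest set bit at position 6

6


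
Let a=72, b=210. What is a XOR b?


72 ^ 210 = 154

154


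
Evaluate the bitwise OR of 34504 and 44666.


0b1000011011001000 | 0b1010111001111010 = 0b1010111011111010 = 44794

44794


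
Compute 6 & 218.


0b110 & 0b11011010 = 0b10 = 2

2


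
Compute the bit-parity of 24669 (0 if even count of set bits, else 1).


0b110000001011101 has 7 ones => parity 1

1


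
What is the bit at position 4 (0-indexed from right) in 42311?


0b1010010101000111, position 4 = 0

0


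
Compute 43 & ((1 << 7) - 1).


43 & 127 = 43

43


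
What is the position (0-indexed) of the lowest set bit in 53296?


0b1101000000110000. Lowest set bit at position 4

4


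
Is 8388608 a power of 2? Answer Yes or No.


0b100000000000000000000000. Only one bit set => Yes

Yes


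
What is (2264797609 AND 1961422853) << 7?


Step 1: 2264797609 & 1961422853 = 82317313
Step 2: 82317313 << 7 = 10536616064

10536616064


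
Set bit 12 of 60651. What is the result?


60651 | (1 << 12) = 60651 | 4096 = 64747

64747


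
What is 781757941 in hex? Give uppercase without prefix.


781757941 = 2E98ADF5 hex

2E98ADF5


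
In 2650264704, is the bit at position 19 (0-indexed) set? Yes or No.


0b10011101111101111101010010000000, bit 19 = 0. No

No


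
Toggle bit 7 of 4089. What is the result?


4089 ^ (1 << 7) = 4089 ^ 128 = 3961

3961


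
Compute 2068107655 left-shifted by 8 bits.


0b1111011010001001101000110000111 << 8 = 0b111101101000100110100011000011100000000 = 529435559680

529435559680


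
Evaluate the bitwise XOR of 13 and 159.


0b1101 ^ 0b10011111 = 0b10010010 = 146

146


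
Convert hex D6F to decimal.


D6F hex = 3439 decimal

3439


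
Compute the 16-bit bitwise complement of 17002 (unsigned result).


~0b100001001101010 = 0b1011110110010101 = 48533 (16-bit unsigned)

48533


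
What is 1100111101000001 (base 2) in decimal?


1100111101000001 in decimal = 53057

53057


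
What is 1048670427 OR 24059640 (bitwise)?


0b111110100000010111000011011011 | 0b1011011110001111011111000 = 0b111111111011110111111011111011 = 1072660219

1072660219


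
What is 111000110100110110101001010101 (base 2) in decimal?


111000110100110110101001010101 in decimal = 953379413

953379413


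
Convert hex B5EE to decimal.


B5EE hex = 46574 decimal

46574


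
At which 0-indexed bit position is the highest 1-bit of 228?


0b11100100. Highest set bit at position 7

7


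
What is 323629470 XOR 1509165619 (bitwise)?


0b10011010010100011000110011110 ^ 0b1011001111101000000101000110011 = 0b1001010101111100011101110101101 = 1253981101

1253981101


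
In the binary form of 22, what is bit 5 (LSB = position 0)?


0b10110, position 5 = 0

0


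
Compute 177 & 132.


0b10110001 & 0b10000100 = 0b10000000 = 128

128


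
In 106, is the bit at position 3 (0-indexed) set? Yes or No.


0b1101010, bit 3 = 1. Yes

Yes


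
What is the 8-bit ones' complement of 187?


187 ^ 255 = 68

68


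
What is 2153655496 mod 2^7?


2153655496 & 127 = 72

72


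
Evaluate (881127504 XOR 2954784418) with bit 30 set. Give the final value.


Step 1: 881127504 ^ 2954784418 = 2224725746
Step 2: 2224725746 | (1 << 30) = 2224725746 | 1073741824 = 3298467570

3298467570


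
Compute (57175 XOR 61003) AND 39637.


Step 1: 57175 ^ 61003 = 12572
Step 2: 12572 & 39637 = 4116

4116


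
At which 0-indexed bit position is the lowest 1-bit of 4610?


0b1001000000010. Lowest set bit at position 1

1


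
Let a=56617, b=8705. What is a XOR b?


56617 ^ 8705 = 65320

65320


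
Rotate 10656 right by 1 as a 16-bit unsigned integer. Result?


Rotate 0b10100110100000 right by 1 (16-bit) = 0b1010011010000 = 5328

5328


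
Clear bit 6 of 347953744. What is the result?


347953744 & ~(1 << 6) = 347953680

347953680


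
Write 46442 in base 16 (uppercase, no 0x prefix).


46442 = B56A hex

B56A


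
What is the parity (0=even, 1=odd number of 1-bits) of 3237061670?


0b11000000111100011010010000100110 has 13 ones => parity 1

1


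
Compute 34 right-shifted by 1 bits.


0b100010 >> 1 = 0b10001 = 17

17


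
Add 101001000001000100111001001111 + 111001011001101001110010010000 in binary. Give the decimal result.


101001000001000100111001001111 + 111001011001101001110010010000 = 1100010011010101110101011011111 = 1651174111

1651174111


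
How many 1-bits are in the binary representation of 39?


0b100111 has 4 set bits

4


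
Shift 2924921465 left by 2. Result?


0b10101110010101101100001001111001 << 2 = 0b1010111001010110110000100111100100 = 11699685860

11699685860


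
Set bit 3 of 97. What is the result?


97 | (1 << 3) = 97 | 8 = 105

105


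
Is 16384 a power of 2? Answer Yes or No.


0b100000000000000. Only one bit set => Yes

Yes


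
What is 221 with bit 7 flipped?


221 ^ (1 << 7) = 221 ^ 128 = 93

93


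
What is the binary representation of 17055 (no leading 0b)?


17055 = 100001010011111 in binary

100001010011111


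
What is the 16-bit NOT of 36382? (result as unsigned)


~0b1000111000011110 = 0b111000111100001 = 29153 (16-bit unsigned)

29153


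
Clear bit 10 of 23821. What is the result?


23821 & ~(1 << 10) = 22797

22797


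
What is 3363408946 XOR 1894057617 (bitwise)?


0b11001000011110011000110000110010 ^ 0b1110000111001010000011010010001 = 0b10111000100111001000101010100011 = 3097266851

3097266851


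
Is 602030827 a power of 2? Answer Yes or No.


0b100011111000100100001011101011. Multiple bits set => No

No


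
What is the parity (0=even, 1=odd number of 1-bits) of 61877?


0b1111000110110101 has 10 ones => parity 0

0


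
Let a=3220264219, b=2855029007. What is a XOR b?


3220264219 ^ 2855029007 = 366812180

366812180


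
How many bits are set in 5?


0b101 has 2 set bits

2


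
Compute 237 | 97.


0b11101101 | 0b1100001 = 0b11101101 = 237

237


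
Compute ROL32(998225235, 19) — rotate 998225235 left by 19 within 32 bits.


Rotate 0b111011011111111011010101010011 left by 19 (32-bit) = 0b10101010100110011101101111111101 = 2862210045

2862210045


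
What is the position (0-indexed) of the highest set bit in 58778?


0b1110010110011010. Highest set bit at position 15

15


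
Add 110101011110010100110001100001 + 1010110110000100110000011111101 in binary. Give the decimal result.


110101011110010100110001100001 + 1010110110000100110000011111101 = 10001100001110111010110101011110 = 2352721246

2352721246


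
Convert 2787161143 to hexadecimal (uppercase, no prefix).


2787161143 = A620B437 hex

A620B437


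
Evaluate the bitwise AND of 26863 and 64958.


0b110100011101111 & 0b1111110110111110 = 0b110100010101110 = 26798

26798


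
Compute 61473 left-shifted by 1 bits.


0b1111000000100001 << 1 = 0b11110000001000010 = 122946

122946


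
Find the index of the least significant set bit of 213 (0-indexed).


0b11010101. Lowest set bit at position 0

0


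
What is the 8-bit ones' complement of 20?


20 ^ 255 = 235

235


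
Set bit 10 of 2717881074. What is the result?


2717881074 | (1 << 10) = 2717881074 | 1024 = 2717882098

2717882098


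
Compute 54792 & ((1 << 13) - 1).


54792 & 8191 = 5640

5640


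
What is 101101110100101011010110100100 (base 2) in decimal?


101101110100101011010110100100 in decimal = 768783780

768783780


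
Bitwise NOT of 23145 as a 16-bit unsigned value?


~0b101101001101001 = 0b1010010110010110 = 42390 (16-bit unsigned)

42390


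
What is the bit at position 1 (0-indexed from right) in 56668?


0b1101110101011100, position 1 = 0

0


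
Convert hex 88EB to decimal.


88EB hex = 35051 decimal

35051


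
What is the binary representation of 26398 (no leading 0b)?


26398 = 110011100011110 in binary

110011100011110


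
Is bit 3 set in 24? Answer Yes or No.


0b11000, bit 3 = 1. Yes

Yes


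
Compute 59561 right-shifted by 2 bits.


0b1110100010101001 >> 2 = 0b11101000101010 = 14890

14890


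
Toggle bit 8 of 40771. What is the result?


40771 ^ (1 << 8) = 40771 ^ 256 = 40515

40515


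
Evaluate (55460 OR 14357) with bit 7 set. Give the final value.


Step 1: 55460 | 14357 = 63669
Step 2: 63669 | (1 << 7) = 63669 | 128 = 63669

63669


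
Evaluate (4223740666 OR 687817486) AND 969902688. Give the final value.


Step 1: 4223740666 | 687817486 = 4227820542
Step 2: 4227820542 & 969902688 = 969869920

969869920


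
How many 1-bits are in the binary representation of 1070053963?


0b111111110001111011101001001011 has 20 set bits

20


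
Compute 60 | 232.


0b111100 | 0b11101000 = 0b11111100 = 252

252


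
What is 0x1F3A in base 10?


1F3A hex = 7994 decimal

7994


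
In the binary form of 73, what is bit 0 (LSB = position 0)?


0b1001001, position 0 = 1

1


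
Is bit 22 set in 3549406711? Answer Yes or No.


0b11010011100011111010010111110111, bit 22 = 0. No

No


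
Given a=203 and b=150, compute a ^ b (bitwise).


203 ^ 150 = 93

93


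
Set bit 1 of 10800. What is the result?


10800 | (1 << 1) = 10800 | 2 = 10802

10802


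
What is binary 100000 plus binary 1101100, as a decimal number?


100000 + 1101100 = 10001100 = 140

140


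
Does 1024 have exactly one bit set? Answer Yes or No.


0b10000000000. Only one bit set => Yes

Yes


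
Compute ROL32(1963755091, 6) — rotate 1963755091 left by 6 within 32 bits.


Rotate 0b1110101000011001000011001010011 left by 6 (32-bit) = 0b1000011001000011001010011011101 = 1126274269

1126274269


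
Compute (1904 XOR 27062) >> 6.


Step 1: 1904 ^ 27062 = 28358
Step 2: 28358 >> 6 = 443

443


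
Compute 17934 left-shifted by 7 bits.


0b100011000001110 << 7 = 0b1000110000011100000000 = 2295552

2295552


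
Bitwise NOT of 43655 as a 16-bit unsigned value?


~0b1010101010000111 = 0b101010101111000 = 21880 (16-bit unsigned)

21880


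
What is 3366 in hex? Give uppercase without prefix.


3366 = D26 hex

D26


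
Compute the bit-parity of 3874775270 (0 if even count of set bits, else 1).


0b11100110111101000110000011100110 has 17 ones => parity 1

1


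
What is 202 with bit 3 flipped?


202 ^ (1 << 3) = 202 ^ 8 = 194

194


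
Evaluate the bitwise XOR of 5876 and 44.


0b1011011110100 ^ 0b101100 = 0b1011011011000 = 5848

5848


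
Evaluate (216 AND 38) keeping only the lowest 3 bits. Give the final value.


Step 1: 216 & 38 = 0
Step 2: 0 & 7 = 0

0


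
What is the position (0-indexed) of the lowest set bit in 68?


0b1000100. Lowest set bit at position 2

2


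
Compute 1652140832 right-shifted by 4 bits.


0b1100010011110011010101100100000 >> 4 = 0b110001001111001101010110010 = 103258802

103258802


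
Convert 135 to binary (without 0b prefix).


135 = 10000111 in binary

10000111


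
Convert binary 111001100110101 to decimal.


111001100110101 in decimal = 29493

29493


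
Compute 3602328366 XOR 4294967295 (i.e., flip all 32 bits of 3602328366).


3602328366 ^ 4294967295 = 692638929

692638929


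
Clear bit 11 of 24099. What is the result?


24099 & ~(1 << 11) = 22051

22051


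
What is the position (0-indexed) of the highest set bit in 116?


0b1110100. Highest set bit at position 6

6


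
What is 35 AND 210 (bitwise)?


0b100011 & 0b11010010 = 0b10 = 2

2


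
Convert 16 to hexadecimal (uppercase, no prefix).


16 = 10 hex

10


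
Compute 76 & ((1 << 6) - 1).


76 & 63 = 12

12


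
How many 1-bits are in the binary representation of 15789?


0b11110110101101 has 10 set bits

10


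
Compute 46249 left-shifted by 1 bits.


0b1011010010101001 << 1 = 0b10110100101010010 = 92498

92498


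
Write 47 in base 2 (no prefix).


47 = 101111 in binary

101111


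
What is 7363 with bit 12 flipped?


7363 ^ (1 << 12) = 7363 ^ 4096 = 3267

3267


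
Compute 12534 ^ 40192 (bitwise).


0b11000011110110 ^ 0b1001110100000000 = 0b1010110111110110 = 44534

44534


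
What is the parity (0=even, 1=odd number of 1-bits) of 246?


0b11110110 has 6 ones => parity 0

0


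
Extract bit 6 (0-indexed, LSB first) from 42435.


0b1010010111000011, position 6 = 1

1


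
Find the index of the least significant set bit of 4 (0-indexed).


0b100. Lowest set bit at position 2

2


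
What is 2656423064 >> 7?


0b10011110010101011100110010011000 >> 7 = 0b1001111001010101110011001 = 20753305

20753305


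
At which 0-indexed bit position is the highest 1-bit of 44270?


0b1010110011101110. Highest set bit at position 15

15


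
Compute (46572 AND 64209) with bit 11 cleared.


Step 1: 46572 & 64209 = 45248
Step 2: 45248 & ~(1 << 11) = 45248

45248


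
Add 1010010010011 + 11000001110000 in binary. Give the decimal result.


1010010010011 + 11000001110000 = 100010100000011 = 17667

17667


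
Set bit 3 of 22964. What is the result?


22964 | (1 << 3) = 22964 | 8 = 22972

22972


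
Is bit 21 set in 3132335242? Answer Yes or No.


0b10111010101100111010010010001010, bit 21 = 1. Yes

Yes


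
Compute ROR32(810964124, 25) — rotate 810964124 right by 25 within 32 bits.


Rotate 0b110000010101100101010010011100 right by 25 (32-bit) = 0b101011001010100100111000011000 = 724192792

724192792


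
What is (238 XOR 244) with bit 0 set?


Step 1: 238 ^ 244 = 26
Step 2: 26 | (1 << 0) = 26 | 1 = 27

27


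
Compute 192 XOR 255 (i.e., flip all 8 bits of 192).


192 ^ 255 = 63

63


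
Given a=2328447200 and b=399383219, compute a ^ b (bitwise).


2328447200 ^ 399383219 = 2634502739

2634502739


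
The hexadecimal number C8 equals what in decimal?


C8 hex = 200 decimal

200


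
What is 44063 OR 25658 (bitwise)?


0b1010110000011111 | 0b110010000111010 = 0b1110110000111111 = 60479

60479


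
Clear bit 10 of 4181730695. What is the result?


4181730695 & ~(1 << 10) = 4181729671

4181729671


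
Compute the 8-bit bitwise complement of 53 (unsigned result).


~0b110101 = 0b11001010 = 202 (8-bit unsigned)

202


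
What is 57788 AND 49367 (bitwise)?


0b1110000110111100 & 0b1100000011010111 = 0b1100000010010100 = 49300

49300


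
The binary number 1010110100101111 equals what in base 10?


1010110100101111 in decimal = 44335

44335


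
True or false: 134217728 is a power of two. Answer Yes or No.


0b1000000000000000000000000000. Only one bit set => Yes

Yes


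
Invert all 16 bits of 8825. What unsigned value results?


8825 ^ 65535 = 56710

56710


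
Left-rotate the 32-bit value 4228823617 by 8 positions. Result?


Rotate 0b11111100000011101011101001000001 left by 8 (32-bit) = 0b1110101110100100000111111100 = 247087612

247087612


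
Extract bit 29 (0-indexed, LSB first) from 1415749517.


0b1010100011000101001111110001101, position 29 = 0

0


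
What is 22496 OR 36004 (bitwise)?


0b101011111100000 | 0b1000110010100100 = 0b1101111111100100 = 57316

57316


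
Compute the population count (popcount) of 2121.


0b100001001001 has 4 set bits

4


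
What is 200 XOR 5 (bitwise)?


0b11001000 ^ 0b101 = 0b11001101 = 205

205


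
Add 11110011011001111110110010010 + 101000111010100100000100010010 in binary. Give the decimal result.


11110011011001111110110010010 + 101000111010100100000100010010 = 1000111010101110011111010100100 = 1196900004

1196900004


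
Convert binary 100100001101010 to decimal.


100100001101010 in decimal = 18538

18538


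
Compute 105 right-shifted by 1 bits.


0b1101001 >> 1 = 0b110100 = 52

52


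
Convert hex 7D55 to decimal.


7D55 hex = 32085 decimal

32085


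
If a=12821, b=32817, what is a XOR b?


12821 ^ 32817 = 45604

45604


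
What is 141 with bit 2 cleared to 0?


141 & ~(1 << 2) = 137

137


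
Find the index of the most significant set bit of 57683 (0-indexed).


0b1110000101010011. Highest set bit at position 15

15


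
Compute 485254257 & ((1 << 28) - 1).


485254257 & 268435455 = 216818801

216818801


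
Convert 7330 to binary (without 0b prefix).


7330 = 1110010100010 in binary

1110010100010


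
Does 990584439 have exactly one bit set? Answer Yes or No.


0b111011000010110001111001110111. Multiple bits set => No

No


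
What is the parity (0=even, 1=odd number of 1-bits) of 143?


0b10001111 has 5 ones => parity 1

1


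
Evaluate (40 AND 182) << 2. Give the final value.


Step 1: 40 & 182 = 32
Step 2: 32 << 2 = 128

128


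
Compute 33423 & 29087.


0b1000001010001111 & 0b111000110011111 = 0b10001111 = 143

143


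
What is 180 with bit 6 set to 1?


180 | (1 << 6) = 180 | 64 = 244

244


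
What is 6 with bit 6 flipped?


6 ^ (1 << 6) = 6 ^ 64 = 70

70


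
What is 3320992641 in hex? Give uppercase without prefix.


3320992641 = C5F25381 hex

C5F25381


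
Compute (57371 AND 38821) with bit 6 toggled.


Step 1: 57371 & 38821 = 32769
Step 2: 32769 ^ (1 << 6) = 32769 ^ 64 = 32833

32833


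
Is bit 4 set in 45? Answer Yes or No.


0b101101, bit 4 = 0. No

No


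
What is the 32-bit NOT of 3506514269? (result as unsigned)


~0b11010001000000010010100101011101 = 0b101110111111101101011010100010 = 788453026 (32-bit unsigned)

788453026


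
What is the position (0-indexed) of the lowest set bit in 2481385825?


0b10010011111001101111000101100001. Lowest set bit at position 0

0


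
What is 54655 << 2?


0b1101010101111111 << 2 = 0b110101010111111100 = 218620

218620


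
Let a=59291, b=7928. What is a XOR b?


59291 ^ 7928 = 63843

63843


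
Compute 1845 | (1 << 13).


1845 | (1 << 13) = 1845 | 8192 = 10037

10037


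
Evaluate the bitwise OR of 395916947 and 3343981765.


0b10111100110010011011010010011 | 0b11000111010100010001110011000101 = 0b11010111110110010011111011010111 = 3621338839

3621338839


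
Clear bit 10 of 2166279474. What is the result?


2166279474 & ~(1 << 10) = 2166278450

2166278450


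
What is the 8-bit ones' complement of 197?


197 ^ 255 = 58

58


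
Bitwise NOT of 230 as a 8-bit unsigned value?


~0b11100110 = 0b11001 = 25 (8-bit unsigned)

25


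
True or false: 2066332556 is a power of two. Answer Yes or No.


0b1111011001010011011101110001100. Multiple bits set => No

No


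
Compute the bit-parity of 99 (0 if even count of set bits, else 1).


0b1100011 has 4 ones => parity 0

0


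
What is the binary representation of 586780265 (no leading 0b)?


586780265 = 100010111110011000111001101001 in binary

100010111110011000111001101001


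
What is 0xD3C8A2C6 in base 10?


D3C8A2C6 hex = 3553141446 decimal

3553141446


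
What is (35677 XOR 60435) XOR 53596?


Step 1: 35677 ^ 60435 = 26446
Step 2: 26446 ^ 53596 = 46610

46610


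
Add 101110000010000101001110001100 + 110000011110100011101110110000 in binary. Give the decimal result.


101110000010000101001110001100 + 110000011110100011101110110000 = 1011110100000101000111100111100 = 1585614652

1585614652


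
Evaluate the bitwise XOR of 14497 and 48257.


0b11100010100001 ^ 0b1011110010000001 = 0b1000010000100000 = 33824

33824


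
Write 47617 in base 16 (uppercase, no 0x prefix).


47617 = BA01 hex

BA01


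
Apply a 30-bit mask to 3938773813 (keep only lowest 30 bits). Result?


3938773813 & 1073741823 = 717548341

717548341


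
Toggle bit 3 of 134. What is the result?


134 ^ (1 << 3) = 134 ^ 8 = 142

142


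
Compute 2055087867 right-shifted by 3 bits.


0b1111010011111100010011011111011 >> 3 = 0b1111010011111100010011011111 = 256885983

256885983


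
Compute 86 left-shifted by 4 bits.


0b1010110 << 4 = 0b10101100000 = 1376

1376


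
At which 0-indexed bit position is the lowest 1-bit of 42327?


0b1010010101010111. Lowest set bit at position 0

0


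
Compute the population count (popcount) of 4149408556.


0b11110111010100101111001100101100 has 19 set bits

19


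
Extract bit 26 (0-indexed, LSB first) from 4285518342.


0b11111111011011111101001000000110, position 26 = 1

1


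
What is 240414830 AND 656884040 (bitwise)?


0b1110010101000111000001101110 & 0b100111001001110100000101001000 = 0b110000001000100000001001000 = 100941896

100941896


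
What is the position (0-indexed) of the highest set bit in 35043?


0b1000100011100011. Highest set bit at position 15

15


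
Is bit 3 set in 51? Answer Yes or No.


0b110011, bit 3 = 0. No

No


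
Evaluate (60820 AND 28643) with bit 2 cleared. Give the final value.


Step 1: 60820 & 28643 = 28032
Step 2: 28032 & ~(1 << 2) = 28032

28032


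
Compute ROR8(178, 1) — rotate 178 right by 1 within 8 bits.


Rotate 0b10110010 right by 1 (8-bit) = 0b1011001 = 89

89


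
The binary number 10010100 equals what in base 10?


10010100 in decimal = 148

148


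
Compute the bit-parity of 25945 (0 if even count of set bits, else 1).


0b110010101011001 has 8 ones => parity 0

0


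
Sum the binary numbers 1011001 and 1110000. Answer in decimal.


1011001 + 1110000 = 11001001 = 201

201


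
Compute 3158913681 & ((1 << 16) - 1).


3158913681 & 65535 = 12945

12945


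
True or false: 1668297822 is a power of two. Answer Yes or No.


0b1100011011100000011010001011110. Multiple bits set => No

No


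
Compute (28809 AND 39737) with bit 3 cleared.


Step 1: 28809 & 39737 = 4105
Step 2: 4105 & ~(1 << 3) = 4097

4097


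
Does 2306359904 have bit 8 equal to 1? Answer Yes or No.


0b10001001011110000100001001100000, bit 8 = 0. No

No


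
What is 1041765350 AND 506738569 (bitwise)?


0b111110000110000001001111100110 & 0b11110001101000011011110001001 = 0b11110000100000001001110000000 = 504370048

504370048


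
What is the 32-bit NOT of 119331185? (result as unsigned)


~0b111000111001101100101110001 = 0b11111000111000110010011010001110 = 4175636110 (32-bit unsigned)

4175636110


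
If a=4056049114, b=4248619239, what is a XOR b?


4056049114 ^ 4248619239 = 218017085

218017085


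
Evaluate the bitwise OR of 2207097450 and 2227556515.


0b10000011100011011010001001101010 | 0b10000100110001011101000010100011 = 0b10000111110011011111001011101011 = 2278421227

2278421227


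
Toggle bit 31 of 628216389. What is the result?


628216389 ^ (1 << 31) = 628216389 ^ 2147483648 = 2775700037

2775700037


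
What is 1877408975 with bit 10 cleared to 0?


1877408975 & ~(1 << 10) = 1877407951

1877407951


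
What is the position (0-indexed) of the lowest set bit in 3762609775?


0b11100000010001001101111001101111. Lowest set bit at position 0

0


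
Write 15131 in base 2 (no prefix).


15131 = 11101100011011 in binary

11101100011011


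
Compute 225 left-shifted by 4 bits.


0b11100001 << 4 = 0b111000010000 = 3600

3600


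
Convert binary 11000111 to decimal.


11000111 in decimal = 199

199


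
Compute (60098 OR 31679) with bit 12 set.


Step 1: 60098 | 31679 = 64511
Step 2: 64511 | (1 << 12) = 64511 | 4096 = 64511

64511


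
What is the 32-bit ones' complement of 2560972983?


2560972983 ^ 4294967295 = 1733994312

1733994312


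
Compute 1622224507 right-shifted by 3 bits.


0b1100000101100010010111001111011 >> 3 = 0b1100000101100010010111001111 = 202778063

202778063


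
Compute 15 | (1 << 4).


15 | (1 << 4) = 15 | 16 = 31

31


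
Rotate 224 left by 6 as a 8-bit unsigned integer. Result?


Rotate 0b11100000 left by 6 (8-bit) = 0b111000 = 56

56


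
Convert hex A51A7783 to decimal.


A51A7783 hex = 2769975171 decimal

2769975171


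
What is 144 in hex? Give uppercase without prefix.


144 = 90 hex

90


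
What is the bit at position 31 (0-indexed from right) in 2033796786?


0b1111001001110010100011010110010, position 31 = 0

0


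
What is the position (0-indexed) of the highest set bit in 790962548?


0b101111001001010010000101110100. Highest set bit at position 29

29


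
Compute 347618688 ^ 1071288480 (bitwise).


0b10100101110000011110110000000 ^ 0b111111110110101001000010100000 = 0b101011011000101010110100100000 = 727887136

727887136


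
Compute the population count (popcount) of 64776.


0b1111110100001000 has 8 set bits

8


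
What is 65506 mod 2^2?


65506 & 3 = 2

2


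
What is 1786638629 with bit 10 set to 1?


1786638629 | (1 << 10) = 1786638629 | 1024 = 1786639653

1786639653


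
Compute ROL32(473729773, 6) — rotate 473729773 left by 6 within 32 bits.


Rotate 0b11100001111001000101011101101 left by 6 (32-bit) = 0b1111001000101011101101000111 = 253934407

253934407


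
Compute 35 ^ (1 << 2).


35 ^ (1 << 2) = 35 ^ 4 = 39

39


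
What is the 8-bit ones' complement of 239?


239 ^ 255 = 16

16


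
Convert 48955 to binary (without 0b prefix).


48955 = 1011111100111011 in binary

1011111100111011


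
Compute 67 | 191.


0b1000011 | 0b10111111 = 0b11111111 = 255

255


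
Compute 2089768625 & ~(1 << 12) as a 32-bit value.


2089768625 & ~(1 << 12) = 2089764529

2089764529


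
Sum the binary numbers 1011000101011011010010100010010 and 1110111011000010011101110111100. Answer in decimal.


1011000101011011010010100010010 + 1110111011000010011101110111100 = 11010000000011101110000011001110 = 3490635982

3490635982


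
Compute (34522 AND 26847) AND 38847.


Step 1: 34522 & 26847 = 218
Step 2: 218 & 38847 = 154

154


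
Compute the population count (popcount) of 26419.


0b110011100110011 has 9 set bits

9


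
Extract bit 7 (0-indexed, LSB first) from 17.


0b10001, position 7 = 0

0


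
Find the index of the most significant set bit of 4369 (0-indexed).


0b1000100010001. Highest set bit at position 12

12


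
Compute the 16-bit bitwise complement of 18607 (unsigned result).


~0b100100010101111 = 0b1011011101010000 = 46928 (16-bit unsigned)

46928


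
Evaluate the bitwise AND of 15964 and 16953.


0b11111001011100 & 0b100001000111001 = 0b1000011000 = 536

536


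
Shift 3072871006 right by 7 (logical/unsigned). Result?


0b10110111001010000100101001011110 >> 7 = 0b1011011100101000010010100 = 24006804

24006804


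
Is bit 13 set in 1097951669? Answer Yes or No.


0b1000001011100010110100110110101, bit 13 = 1. Yes

Yes


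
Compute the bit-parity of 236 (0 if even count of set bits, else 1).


0b11101100 has 5 ones => parity 1

1


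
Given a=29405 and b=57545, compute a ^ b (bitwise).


29405 ^ 57545 = 37396

37396


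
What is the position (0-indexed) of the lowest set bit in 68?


0b1000100. Lowest set bit at position 2

2


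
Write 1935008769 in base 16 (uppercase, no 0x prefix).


1935008769 = 7355E401 hex

7355E401


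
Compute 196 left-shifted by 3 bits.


0b11000100 << 3 = 0b11000100000 = 1568

1568


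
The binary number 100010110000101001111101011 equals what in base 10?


100010110000101001111101011 in decimal = 72897515

72897515


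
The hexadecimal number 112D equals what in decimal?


112D hex = 4397 decimal

4397


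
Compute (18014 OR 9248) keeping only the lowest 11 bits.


Step 1: 18014 | 9248 = 26238
Step 2: 26238 & 2047 = 1662

1662


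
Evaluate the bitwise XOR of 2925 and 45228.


0b101101101101 ^ 0b1011000010101100 = 0b1011101111000001 = 48065

48065


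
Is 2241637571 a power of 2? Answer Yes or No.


0b10000101100111001010110011000011. Multiple bits set => No

No


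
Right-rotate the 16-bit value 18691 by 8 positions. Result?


Rotate 0b100100100000011 right by 8 (16-bit) = 0b1101001001 = 841

841


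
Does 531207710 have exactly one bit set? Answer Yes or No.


0b11111101010011001011000011110. Multiple bits set => No

No


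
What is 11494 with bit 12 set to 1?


11494 | (1 << 12) = 11494 | 4096 = 15590

15590


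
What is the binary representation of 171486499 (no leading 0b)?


171486499 = 1010001110001010110100100011 in binary

1010001110001010110100100011


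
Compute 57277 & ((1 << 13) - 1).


57277 & 8191 = 8125

8125


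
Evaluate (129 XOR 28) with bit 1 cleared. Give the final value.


Step 1: 129 ^ 28 = 157
Step 2: 157 & ~(1 << 1) = 157

157


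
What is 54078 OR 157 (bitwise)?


0b1101001100111110 | 0b10011101 = 0b1101001110111111 = 54207

54207


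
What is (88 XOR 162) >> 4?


Step 1: 88 ^ 162 = 250
Step 2: 250 >> 4 = 15

15


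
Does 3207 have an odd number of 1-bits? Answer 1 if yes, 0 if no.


0b110010000111 has 6 ones => parity 0

0


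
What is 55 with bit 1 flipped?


55 ^ (1 << 1) = 55 ^ 2 = 53

53


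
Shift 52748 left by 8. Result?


0b1100111000001100 << 8 = 0b110011100000110000000000 = 13503488

13503488


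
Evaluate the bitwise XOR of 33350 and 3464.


0b1000001001000110 ^ 0b110110001000 = 0b1000111111001110 = 36814

36814


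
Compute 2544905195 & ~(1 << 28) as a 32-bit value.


2544905195 & ~(1 << 28) = 2276469739

2276469739


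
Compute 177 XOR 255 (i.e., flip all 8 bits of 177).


177 ^ 255 = 78

78


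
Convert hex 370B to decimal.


370B hex = 14091 decimal

14091


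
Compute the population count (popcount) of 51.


0b110011 has 4 set bits

4


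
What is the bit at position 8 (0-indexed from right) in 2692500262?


0b10100000011111000100101100100110, position 8 = 1

1


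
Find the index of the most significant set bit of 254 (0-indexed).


0b11111110. Highest set bit at position 7

7


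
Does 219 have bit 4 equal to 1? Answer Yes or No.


0b11011011, bit 4 = 1. Yes

Yes


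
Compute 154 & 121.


0b10011010 & 0b1111001 = 0b11000 = 24

24


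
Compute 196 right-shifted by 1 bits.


0b11000100 >> 1 = 0b1100010 = 98

98


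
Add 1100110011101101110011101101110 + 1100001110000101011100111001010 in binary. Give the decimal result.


1100110011101101110011101101110 + 1100001110000101011100111001010 = 11001000001110011010000100111000 = 3359220024

3359220024


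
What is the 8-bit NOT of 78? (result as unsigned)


~0b1001110 = 0b10110001 = 177 (8-bit unsigned)

177


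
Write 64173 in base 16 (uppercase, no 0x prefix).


64173 = FAAD hex

FAAD


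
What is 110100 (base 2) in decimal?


110100 in decimal = 52

52


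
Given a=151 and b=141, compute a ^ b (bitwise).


151 ^ 141 = 26

26


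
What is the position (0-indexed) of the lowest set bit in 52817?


0b1100111001010001. Lowest set bit at position 0

0


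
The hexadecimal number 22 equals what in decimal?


22 hex = 34 decimal

34


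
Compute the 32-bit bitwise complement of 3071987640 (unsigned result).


~0b10110111000110101100111110111000 = 0b1001000111001010011000001000111 = 1222979655 (32-bit unsigned)

1222979655


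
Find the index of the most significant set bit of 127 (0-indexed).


0b1111111. Highest set bit at position 6

6


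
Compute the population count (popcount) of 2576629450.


0b10011001100101000011111011001010 has 16 set bits

16


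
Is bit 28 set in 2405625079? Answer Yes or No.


0b10001111011000101110110011110111, bit 28 = 0. No

No


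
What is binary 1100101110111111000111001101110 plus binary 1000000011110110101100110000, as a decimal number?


1100101110111111000111001101110 + 1000000011110110101100110000 = 1101101111011101111100110011110 = 1844378014

1844378014


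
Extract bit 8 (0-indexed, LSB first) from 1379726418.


0b1010010001111001111010001010010, position 8 = 0

0


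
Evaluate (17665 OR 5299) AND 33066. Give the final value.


Step 1: 17665 | 5299 = 21939
Step 2: 21939 & 33066 = 290

290


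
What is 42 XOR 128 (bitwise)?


0b101010 ^ 0b10000000 = 0b10101010 = 170

170


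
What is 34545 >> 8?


0b1000011011110001 >> 8 = 0b10000110 = 134

134


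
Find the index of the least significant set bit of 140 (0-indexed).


0b10001100. Lowest set bit at position 2

2


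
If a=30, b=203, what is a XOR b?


30 ^ 203 = 213

213


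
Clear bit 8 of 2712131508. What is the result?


2712131508 & ~(1 << 8) = 2712131252

2712131252


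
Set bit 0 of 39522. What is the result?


39522 | (1 << 0) = 39522 | 1 = 39523

39523


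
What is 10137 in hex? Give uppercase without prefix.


10137 = 2799 hex

2799


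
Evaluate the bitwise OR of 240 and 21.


0b11110000 | 0b10101 = 0b11110101 = 245

245


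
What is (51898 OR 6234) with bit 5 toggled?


Step 1: 51898 | 6234 = 56058
Step 2: 56058 ^ (1 << 5) = 56058 ^ 32 = 56026

56026


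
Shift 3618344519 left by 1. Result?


0b11010111101010111000111001000111 << 1 = 0b110101111010101110001110010001110 = 7236689038

7236689038


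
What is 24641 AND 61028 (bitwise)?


0b110000001000001 & 0b1110111001100100 = 0b110000001000000 = 24640

24640


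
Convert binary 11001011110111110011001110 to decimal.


11001011110111110011001110 in decimal = 53443790

53443790


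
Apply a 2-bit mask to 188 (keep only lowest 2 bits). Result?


188 & 3 = 0

0


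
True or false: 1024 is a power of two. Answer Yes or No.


0b10000000000. Only one bit set => Yes

Yes


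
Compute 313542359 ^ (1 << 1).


313542359 ^ (1 << 1) = 313542359 ^ 2 = 313542357

313542357


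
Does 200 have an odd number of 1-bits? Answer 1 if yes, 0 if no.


0b11001000 has 3 ones => parity 1

1


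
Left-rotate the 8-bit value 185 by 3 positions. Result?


Rotate 0b10111001 left by 3 (8-bit) = 0b11001101 = 205

205


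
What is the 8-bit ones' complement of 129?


129 ^ 255 = 126

126


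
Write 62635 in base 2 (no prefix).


62635 = 1111010010101011 in binary

1111010010101011


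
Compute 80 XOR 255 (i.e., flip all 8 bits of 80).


80 ^ 255 = 175

175


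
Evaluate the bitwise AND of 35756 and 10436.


0b1000101110101100 & 0b10100011000100 = 0b100010000100 = 2180

2180


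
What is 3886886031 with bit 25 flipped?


3886886031 ^ (1 << 25) = 3886886031 ^ 33554432 = 3853331599

3853331599


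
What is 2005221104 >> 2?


0b1110111100001010011111011110000 >> 2 = 0b11101111000010100111110111100 = 501305276

501305276


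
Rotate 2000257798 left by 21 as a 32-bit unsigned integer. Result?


Rotate 0b1110111001110011000001100000110 left by 21 (32-bit) = 0b1100000110011101110011100110000 = 1624172336

1624172336


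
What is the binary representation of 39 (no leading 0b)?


39 = 100111 in binary

100111


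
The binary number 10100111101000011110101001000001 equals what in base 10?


10100111101000011110101001000001 in decimal = 2812406337

2812406337


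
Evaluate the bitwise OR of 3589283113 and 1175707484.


0b11010101111100000001110100101001 | 0b1000110000100111101111101011100 = 0b11010111111100111101111101111101 = 3623083901

3623083901


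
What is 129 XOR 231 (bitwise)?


0b10000001 ^ 0b11100111 = 0b1100110 = 102

102


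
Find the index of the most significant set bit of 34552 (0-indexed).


0b1000011011111000. Highest set bit at position 15

15


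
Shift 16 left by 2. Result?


0b10000 << 2 = 0b1000000 = 64

64


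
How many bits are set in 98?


0b1100010 has 3 set bits

3


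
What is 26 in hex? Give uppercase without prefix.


26 = 1A hex

1A


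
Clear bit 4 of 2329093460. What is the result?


2329093460 & ~(1 << 4) = 2329093444

2329093444


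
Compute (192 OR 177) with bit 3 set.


Step 1: 192 | 177 = 241
Step 2: 241 | (1 << 3) = 241 | 8 = 249

249


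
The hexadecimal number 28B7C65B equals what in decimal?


28B7C65B hex = 683132507 decimal

683132507


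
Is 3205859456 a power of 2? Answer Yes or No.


0b10111111000101011000100010000000. Multiple bits set => No

No


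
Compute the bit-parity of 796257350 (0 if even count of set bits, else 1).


0b101111011101011110110001000110 has 18 ones => parity 0

0


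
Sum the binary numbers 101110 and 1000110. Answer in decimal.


101110 + 1000110 = 1110100 = 116

116


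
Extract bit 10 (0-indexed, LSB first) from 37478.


0b1001001001100110, position 10 = 0

0
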